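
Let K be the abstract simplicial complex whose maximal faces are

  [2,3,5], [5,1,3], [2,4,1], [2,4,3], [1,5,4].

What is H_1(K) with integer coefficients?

Take the total order 1 < 2 < 3 < 4 < 5 on the vertex set. Then K (dimension 2) consists of the simplices:

  0-simplices (5): [1], [2], [3], [4], [5]
  1-simplices (10): [1,2], [1,3], [1,4], [1,5], [2,3], [2,4], [2,5], [3,4], [3,5], [4,5]
  2-simplices (5): [1,2,4], [1,3,5], [1,4,5], [2,3,4], [2,3,5]

Hence C_0 ≅ Z^5, C_1 ≅ Z^10, C_2 ≅ Z^5.

∂_1: C_1 → C_0 is given by ∂[p,q] = [q] − [p]. For instance
  ∂[1,4] = [4] − [1].
The resulting 5×10 matrix has rank 4, and its Smith normal form has invariant factors (1,1,1,1).

The boundary map ∂_2: C_2 → C_1 acts by ∂[p,q,r] = [q,r] − [p,r] + [p,q]. For instance
  ∂[2,3,5] = [3,5] − [2,5] + [2,3],
  ∂[1,4,5] = [4,5] − [1,5] + [1,4].
As a 10×5 matrix over Z this has rank 5, with invariant factors (1,1,1,1,1).

Now H_k = ker ∂_k / im ∂_{k+1}, so:

  H_1: rank ker ∂_1 − rank ∂_2 = (10 − 4) − 5 = 1, and the invariant factors of ∂_2 are all 1, so H_1 ≅ Z.

H_1 = Z.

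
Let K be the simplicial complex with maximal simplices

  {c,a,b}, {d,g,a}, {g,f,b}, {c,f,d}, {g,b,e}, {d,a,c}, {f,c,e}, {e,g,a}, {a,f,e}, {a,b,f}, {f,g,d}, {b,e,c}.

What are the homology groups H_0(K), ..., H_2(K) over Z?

H_0 ≅ Z,  H_1 ≅ Z/2,  H_2 = 0.

Order the vertices as a < b < c < d < e < f < g. Listing each simplex with vertices in this order, K has dimension 2 with simplices:

  0-simplices (7): a, b, c, d, e, f, g
  1-simplices (18): ab, ac, ad, ae, af, ag, bc, be, bf, bg, cd, ce, cf, df, dg, ef, eg, fg
  2-simplices (12): abc, abf, acd, adg, aef, aeg, bce, beg, bfg, cdf, cef, dfg

so the chain groups are C_0 ≅ Z^7, C_1 ≅ Z^18, C_2 ≅ Z^12.

∂_1: C_1 → C_0 maps an edge to its endpoints' difference, ∂[p,q] = q − p.
This gives a 7×18 integer matrix of rank 6; reducing to Smith normal form yields diagonal entries (1,1,1,1,1,1).

Boundary ∂_2: C_2 → C_1 maps a triangle to the signed sum of its edges. For instance
  ∂dfg = fg − dg + df,
  ∂abc = bc − ac + ab.
The resulting 18×12 matrix has rank 12, and its Smith normal form has invariant factors (1,1,1,1,1,1,1,1,1,1,1,2).

Now H_k = ker ∂_k / im ∂_{k+1}, so:

  H_0: rank C_0 − rank ∂_1 = 7 − 6 = 1, and the invariant factors of ∂_1 are all 1, so H_0 ≅ Z.
  H_1: rank ker ∂_1 − rank ∂_2 = (18 − 6) − 12 = 0, and ∂_2 has invariant factor 2 > 1, so H_1 ≅ Z/2.
  H_2: rank ker ∂_2 − rank ∂_3 = (12 − 12) − 0 = 0, and there is no ∂_3, so H_2 ≅ 0.

As a check, the Euler characteristic is 7 − 18 + 12 = 1, which agrees with 1 − 0 + 0 = 1.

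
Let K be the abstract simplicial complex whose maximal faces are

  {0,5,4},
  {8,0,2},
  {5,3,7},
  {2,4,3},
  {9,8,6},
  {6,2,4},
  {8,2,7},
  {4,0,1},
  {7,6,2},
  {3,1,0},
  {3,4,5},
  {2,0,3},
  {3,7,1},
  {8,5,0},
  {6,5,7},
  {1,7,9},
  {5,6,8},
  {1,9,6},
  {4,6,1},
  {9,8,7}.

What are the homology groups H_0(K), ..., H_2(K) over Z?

H_0 = Z,  H_1 = Z × Z/2,  H_2 = 0.

Take the total order 0 < 1 < 2 < 3 < 4 < 5 < 6 < 7 < 8 < 9 on the vertex set. Then K (dimension 2) consists of the simplices:

  0-simplices (10): [0], [1], [2], [3], [4], [5], [6], [7], [8], [9]
  1-simplices (30): (30 of them)
  2-simplices (20): (20 of them)

so the chain groups are C_0 ≅ Z^10, C_1 ≅ Z^30, C_2 ≅ Z^20.

The boundary map ∂_1: C_1 → C_0 sends each edge [p,q] (with p < q) to q − p.
This gives a 10×30 integer matrix of rank 9; reducing to Smith normal form yields diagonal entries (1,1,1,1,1,1,1,1,1).

The boundary map ∂_2: C_2 → C_1 sends each 2-simplex [p,q,r] to [q,r] − [p,r] + [p,q]. For instance
  ∂[1,4,6] = [4,6] − [1,6] + [1,4],
  ∂[0,1,3] = [1,3] − [0,3] + [0,1].
This gives a 30×20 integer matrix of rank 20; reducing to Smith normal form yields diagonal entries (1,1,1,1,1,1,1,1,1,1,1,1,1,1,1,1,1,1,1,2).

Now H_k = ker ∂_k / im ∂_{k+1}, so:

  H_0: rank C_0 − rank ∂_1 = 10 − 9 = 1, and the invariant factors of ∂_1 are all 1, so H_0 ≅ Z.
  H_1: rank ker ∂_1 − rank ∂_2 = (30 − 9) − 20 = 1, and ∂_2 has invariant factor 2 > 1, so H_1 ≅ Z × Z/2.
  H_2: rank ker ∂_2 − rank ∂_3 = (20 − 20) − 0 = 0, and there is no ∂_3, so H_2 ≅ 0.

As a check, the Euler characteristic is 10 − 30 + 20 = 0, which agrees with 1 − 1 + 0 = 0.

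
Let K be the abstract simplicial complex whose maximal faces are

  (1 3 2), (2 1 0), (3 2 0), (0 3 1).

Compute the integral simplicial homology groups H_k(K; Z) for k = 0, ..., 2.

H_0 = Z,  H_1 = 0,  H_2 = Z.

We work with the vertex ordering 0 < 1 < 2 < 3. The simplices of K, each written with vertices in increasing order, are:

  0-simplices (4): [0], [1], [2], [3]
  1-simplices (6): [0,1], [0,2], [0,3], [1,2], [1,3], [2,3]
  2-simplices (4): [0,1,2], [0,1,3], [0,2,3], [1,2,3]

so the chain groups are C_0 ≅ Z^4, C_1 ≅ Z^6, C_2 ≅ Z^4.

Boundary ∂_1: C_1 → C_0 maps an edge to its endpoints' difference, ∂[p,q] = q − p. For instance
  ∂[1,2] = [2] − [1].
The resulting 4×6 matrix has rank 3, and its Smith normal form has invariant factors (1,1,1).

The boundary map ∂_2: C_2 → C_1 maps a triangle to the signed sum of its edges. For instance
  ∂[0,2,3] = [2,3] − [0,3] + [0,2],
  ∂[0,1,3] = [1,3] − [0,3] + [0,1].
The resulting 6×4 matrix has rank 3, and its Smith normal form has invariant factors (1,1,1).

Reading off H_k = ker ∂_k / im ∂_{k+1}:

  H_0: rank C_0 − rank ∂_1 = 4 − 3 = 1, and the invariant factors of ∂_1 are all 1, so H_0 ≅ Z.
  H_1: rank ker ∂_1 − rank ∂_2 = (6 − 3) − 3 = 0, and the invariant factors of ∂_2 are all 1, so H_1 ≅ 0.
  H_2: rank ker ∂_2 − rank ∂_3 = (4 − 3) − 0 = 1, and there is no ∂_3, so H_2 ≅ Z.

(K is a triangulation of the 2-sphere S^2.)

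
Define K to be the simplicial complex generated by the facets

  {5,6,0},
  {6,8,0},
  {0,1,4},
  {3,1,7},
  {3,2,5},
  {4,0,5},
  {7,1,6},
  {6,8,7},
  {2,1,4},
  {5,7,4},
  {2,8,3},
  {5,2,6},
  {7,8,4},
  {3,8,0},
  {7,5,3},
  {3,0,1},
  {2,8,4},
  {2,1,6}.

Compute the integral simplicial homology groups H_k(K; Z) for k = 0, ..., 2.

H_0 ≅ Z,  H_1 ≅ Z^2,  H_2 ≅ Z.

Take the total order 0 < 1 < 2 < 3 < 4 < 5 < 6 < 7 < 8 on the vertex set. Then K (dimension 2) consists of the simplices:

  0-simplices (9): [0], [1], [2], [3], [4], [5], [6], [7], [8]
  1-simplices (27): (27 of them)
  2-simplices (18): [0,1,3], [0,1,4], [0,3,8], [0,4,5], [0,5,6], [0,6,8], [1,2,4], [1,2,6], [1,3,7], [1,6,7], [2,3,5], [2,3,8], [2,4,8], [2,5,6], [3,5,7], [4,5,7], [4,7,8], [6,7,8]

so the chain groups are C_0 ≅ Z^9, C_1 ≅ Z^27, C_2 ≅ Z^18.

∂_1: C_1 → C_0 is given by ∂[p,q] = [q] − [p]. For instance
  ∂[4,7] = [7] − [4].
The 9×27 boundary matrix has rank 8 and Smith normal form diag(1,1,1,1,1,1,1,1).

Boundary ∂_2: C_2 → C_1 acts by ∂[p,q,r] = [q,r] − [p,r] + [p,q]. For instance
  ∂[0,1,3] = [1,3] − [0,3] + [0,1],
  ∂[1,3,7] = [3,7] − [1,7] + [1,3].
The 27×18 boundary matrix has rank 17 and Smith normal form diag(1,1,1,1,1,1,1,1,1,1,1,1,1,1,1,1,1).

From H_k ≅ ker(∂_k) / im(∂_{k+1}) we obtain:

  H_0: rank C_0 − rank ∂_1 = 9 − 8 = 1, and the invariant factors of ∂_1 are all 1, so H_0 ≅ Z.
  H_1: rank ker ∂_1 − rank ∂_2 = (27 − 8) − 17 = 2, and the invariant factors of ∂_2 are all 1, so H_1 ≅ Z^2.
  H_2: rank ker ∂_2 − rank ∂_3 = (18 − 17) − 0 = 1, and there is no ∂_3, so H_2 ≅ Z.

As a check, the Euler characteristic is 9 − 27 + 18 = 0, which agrees with 1 − 2 + 1 = 0.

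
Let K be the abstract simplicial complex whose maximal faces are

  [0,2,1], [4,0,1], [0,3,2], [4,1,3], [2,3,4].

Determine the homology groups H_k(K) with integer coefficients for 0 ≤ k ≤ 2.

K has 5 vertices, 10 edges, 5 triangles.
rank ∂_0 = 0, rank ∂_1 = 4 ⇒ b_0 = 5 − 0 − 4 = 1; all invariant factors of ∂_1 are 1 so no torsion. So H_0 = Z.
rank ∂_1 = 4, rank ∂_2 = 5 ⇒ b_1 = 10 − 4 − 5 = 1; all invariant factors of ∂_2 are 1 so no torsion. So H_1 = Z.
rank ∂_2 = 5, rank ∂_3 = 0 ⇒ b_2 = 5 − 5 − 0 = 0. So H_2 = 0.

H_0 ≅ Z,  H_1 ≅ Z,  H_2 = 0.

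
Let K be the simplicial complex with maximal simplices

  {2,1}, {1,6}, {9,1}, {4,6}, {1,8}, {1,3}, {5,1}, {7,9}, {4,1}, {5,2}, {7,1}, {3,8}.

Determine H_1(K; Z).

Order the vertices as 1 < 2 < 3 < 4 < 5 < 6 < 7 < 8 < 9. Listing each simplex with vertices in this order, K has dimension 1 with simplices:

  0-simplices (9): [1], [2], [3], [4], [5], [6], [7], [8], [9]
  1-simplices (12): [1,2], [1,3], [1,4], [1,5], [1,6], [1,7], [1,8], [1,9], [2,5], [3,8], [4,6], [7,9]

Hence C_0 ≅ Z^9, C_1 ≅ Z^12.

Boundary ∂_1: C_1 → C_0 maps an edge to its endpoints' difference, ∂[p,q] = q − p. For instance
  ∂[1,3] = [3] − [1].
This gives a 9×12 integer matrix of rank 8; reducing to Smith normal form yields diagonal entries (1,1,1,1,1,1,1,1).

Reading off H_k = ker ∂_k / im ∂_{k+1}:

  H_1: rank ker ∂_1 − rank ∂_2 = (12 − 8) − 0 = 4, and there is no ∂_2, so H_1 ≅ Z^4.

H_1 ≅ Z^4.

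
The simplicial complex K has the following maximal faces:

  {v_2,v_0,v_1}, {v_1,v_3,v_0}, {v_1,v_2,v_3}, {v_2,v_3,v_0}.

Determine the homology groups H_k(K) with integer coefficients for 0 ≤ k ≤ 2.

Order the vertices as v_0 < v_1 < v_2 < v_3. Listing each simplex with vertices in this order, K has dimension 2 with simplices:

  0-simplices (4): [v_0], [v_1], [v_2], [v_3]
  1-simplices (6): [v_0,v_1], [v_0,v_2], [v_0,v_3], [v_1,v_2], [v_1,v_3], [v_2,v_3]
  2-simplices (4): [v_0,v_1,v_2], [v_0,v_1,v_3], [v_0,v_2,v_3], [v_1,v_2,v_3]

so the chain groups are C_0 ≅ Z^4, C_1 ≅ Z^6, C_2 ≅ Z^4.

Boundary ∂_1: C_1 → C_0 maps an edge to its endpoints' difference, ∂[p,q] = q − p. For instance
  ∂[v_1,v_3] = [v_3] − [v_1].
As a 4×6 matrix over Z this has rank 3, with invariant factors (1,1,1).

The boundary map ∂_2: C_2 → C_1 acts by ∂[p,q,r] = [q,r] − [p,r] + [p,q]. For instance
  ∂[v_0,v_2,v_3] = [v_2,v_3] − [v_0,v_3] + [v_0,v_2],
  ∂[v_1,v_2,v_3] = [v_2,v_3] − [v_1,v_3] + [v_1,v_2].
This gives a 6×4 integer matrix of rank 3; reducing to Smith normal form yields diagonal entries (1,1,1).

Reading off H_k = ker ∂_k / im ∂_{k+1}:

  H_0: rank C_0 − rank ∂_1 = 4 − 3 = 1, and the invariant factors of ∂_1 are all 1, so H_0 ≅ Z.
  H_1: rank ker ∂_1 − rank ∂_2 = (6 − 3) − 3 = 0, and the invariant factors of ∂_2 are all 1, so H_1 ≅ 0.
  H_2: rank ker ∂_2 − rank ∂_3 = (4 − 3) − 0 = 1, and there is no ∂_3, so H_2 ≅ Z.

As a check, the Euler characteristic is 4 − 6 + 4 = 2, which agrees with 1 − 0 + 1 = 2.
(K is a triangulation of the 2-sphere S^2.)

H_0 = Z,  H_1 = 0,  H_2 = Z.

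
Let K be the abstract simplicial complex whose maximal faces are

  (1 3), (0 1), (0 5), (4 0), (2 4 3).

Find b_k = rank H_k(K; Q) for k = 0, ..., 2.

Order the vertices as 0 < 1 < 2 < 3 < 4 < 5. Listing each simplex with vertices in this order, K has dimension 2 with simplices:

  0-simplices (6): [0], [1], [2], [3], [4], [5]
  1-simplices (7): [0,1], [0,4], [0,5], [1,3], [2,3], [2,4], [3,4]
  2-simplices (1): [2,3,4]

Hence C_0 ≅ Z^6, C_1 ≅ Z^7, C_2 ≅ Z^1.

Boundary ∂_1: C_1 → C_0 maps an edge to its endpoints' difference, ∂[p,q] = q − p.
This gives a 6×7 integer matrix of rank 5; reducing to Smith normal form yields diagonal entries (1,1,1,1,1).

∂_2: C_2 → C_1 maps a triangle to the signed sum of its edges. For instance
  ∂[2,3,4] = [3,4] − [2,4] + [2,3].
As a 7×1 matrix over Z this has rank 1, with invariant factors (1).

Computing H_k = (kernel of ∂_k) / (image of ∂_{k+1}):

  H_0: rank C_0 − rank ∂_1 = 6 − 5 = 1, and the invariant factors of ∂_1 are all 1, so H_0 ≅ Z.
  H_1: rank ker ∂_1 − rank ∂_2 = (7 − 5) − 1 = 1, and the invariant factors of ∂_2 are all 1, so H_1 ≅ Z.
  H_2: rank ker ∂_2 − rank ∂_3 = (1 − 1) − 0 = 0, and there is no ∂_3, so H_2 ≅ 0.

As a check, the Euler characteristic is 6 − 7 + 1 = 0, which agrees with 1 − 1 + 0 = 0.

Hence the Betti numbers are b_0 = 1, b_1 = 1, b_2 = 0.

b_0 = 1, b_1 = 1, b_2 = 0.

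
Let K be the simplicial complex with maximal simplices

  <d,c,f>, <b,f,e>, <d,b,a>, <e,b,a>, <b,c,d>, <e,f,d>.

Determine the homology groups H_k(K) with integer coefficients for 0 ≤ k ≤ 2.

Take the total order a < b < c < d < e < f on the vertex set. Then K (dimension 2) consists of the simplices:

  0-simplices (6): a, b, c, d, e, f
  1-simplices (12): ab, ad, ae, bc, bd, be, bf, cd, cf, de, df, ef
  2-simplices (6): abd, abe, bcd, bef, cdf, def

so the chain groups are C_0 ≅ Z^6, C_1 ≅ Z^12, C_2 ≅ Z^6.

Boundary ∂_1: C_1 → C_0 sends each edge [p,q] (with p < q) to q − p. For instance
  ∂bc = c − b.
As a 6×12 matrix over Z this has rank 5, with invariant factors (1,1,1,1,1).

∂_2: C_2 → C_1 acts by ∂[p,q,r] = [q,r] − [p,r] + [p,q]. For instance
  ∂abd = bd − ad + ab,
  ∂def = ef − df + de.
The resulting 12×6 matrix has rank 6, and its Smith normal form has invariant factors (1,1,1,1,1,1).

Reading off H_k = ker ∂_k / im ∂_{k+1}:

  H_0: rank C_0 − rank ∂_1 = 6 − 5 = 1, and the invariant factors of ∂_1 are all 1, so H_0 = Z.
  H_1: rank ker ∂_1 − rank ∂_2 = (12 − 5) − 6 = 1, and the invariant factors of ∂_2 are all 1, so H_1 = Z.
  H_2: rank ker ∂_2 − rank ∂_3 = (6 − 6) − 0 = 0, and there is no ∂_3, so H_2 = 0.

As a check, the Euler characteristic is 6 − 12 + 6 = 0, which agrees with 1 − 1 + 0 = 0.
(K is a triangulation of the cylinder S^1 x I.)

H_0 ≅ Z,  H_1 ≅ Z,  H_2 = 0.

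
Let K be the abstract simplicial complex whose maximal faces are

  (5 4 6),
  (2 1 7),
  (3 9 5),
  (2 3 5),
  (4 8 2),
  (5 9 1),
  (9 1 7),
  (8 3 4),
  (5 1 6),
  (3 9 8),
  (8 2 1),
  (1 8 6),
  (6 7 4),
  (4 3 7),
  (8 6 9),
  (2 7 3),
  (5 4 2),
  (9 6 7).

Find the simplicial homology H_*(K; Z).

Fix the vertex order 1 < 2 < 3 < 4 < 5 < 6 < 7 < 8 < 9 and write every simplex with vertices in increasing order. Then dim K = 2 and the simplices of K are:

  0-simplices (9): [1], [2], [3], [4], [5], [6], [7], [8], [9]
  1-simplices (27): (27 of them)
  2-simplices (18): [1,2,7], [1,2,8], [1,5,6], [1,5,9], [1,6,8], [1,7,9], [2,3,5], [2,3,7], [2,4,5], [2,4,8], [3,4,7], [3,4,8], [3,5,9], [3,8,9], [4,5,6], [4,6,7], [6,7,9], [6,8,9]

so the chain groups are C_0 ≅ Z^9, C_1 ≅ Z^27, C_2 ≅ Z^18.

Boundary ∂_1: C_1 → C_0 sends each edge [p,q] (with p < q) to q − p.
The 9×27 boundary matrix has rank 8 and Smith normal form diag(1,1,1,1,1,1,1,1).

The boundary map ∂_2: C_2 → C_1 acts by ∂[p,q,r] = [q,r] − [p,r] + [p,q]. For instance
  ∂[3,5,9] = [5,9] − [3,9] + [3,5],
  ∂[4,5,6] = [5,6] − [4,6] + [4,5].
As a 27×18 matrix over Z this has rank 18, with invariant factors (1,1,1,1,1,1,1,1,1,1,1,1,1,1,1,1,1,2).

Now H_k = ker ∂_k / im ∂_{k+1}, so:

  H_0: rank C_0 − rank ∂_1 = 9 − 8 = 1, and the invariant factors of ∂_1 are all 1, so H_0 = Z.
  H_1: rank ker ∂_1 − rank ∂_2 = (27 − 8) − 18 = 1, and ∂_2 has invariant factor 2 > 1, so H_1 = Z ⊕ Z/2Z.
  H_2: rank ker ∂_2 − rank ∂_3 = (18 − 18) − 0 = 0, and there is no ∂_3, so H_2 = 0.

As a check, the Euler characteristic is 9 − 27 + 18 = 0, which agrees with 1 − 1 + 0 = 0.
(K is a triangulation of the Klein bottle.)

H_0 = Z,  H_1 = Z ⊕ Z/2Z,  H_2 = 0.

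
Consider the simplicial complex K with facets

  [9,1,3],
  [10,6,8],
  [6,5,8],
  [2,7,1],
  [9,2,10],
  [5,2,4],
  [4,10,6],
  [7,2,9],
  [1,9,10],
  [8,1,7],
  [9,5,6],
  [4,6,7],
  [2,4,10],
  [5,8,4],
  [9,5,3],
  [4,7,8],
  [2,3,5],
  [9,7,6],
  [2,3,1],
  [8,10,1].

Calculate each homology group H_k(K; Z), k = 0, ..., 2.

H_0 = Z,  H_1 = Z × Z/2,  H_2 = 0.

Take the total order 1 < 2 < 3 < 4 < 5 < 6 < 7 < 8 < 9 < 10 on the vertex set. Then K (dimension 2) consists of the simplices:

  0-simplices (10): [1], [2], [3], [4], [5], [6], [7], [8], [9], [10]
  1-simplices (30): (30 of them)
  2-simplices (20): (20 of them)

Hence C_0 ≅ Z^10, C_1 ≅ Z^30, C_2 ≅ Z^20.

The boundary map ∂_1: C_1 → C_0 sends each edge [p,q] (with p < q) to q − p.
As a 10×30 matrix over Z this has rank 9, with invariant factors (1,1,1,1,1,1,1,1,1).

∂_2: C_2 → C_1 sends each 2-simplex [p,q,r] to [q,r] − [p,r] + [p,q]. For instance
  ∂[2,3,5] = [3,5] − [2,5] + [2,3],
  ∂[6,7,9] = [7,9] − [6,9] + [6,7].
The resulting 30×20 matrix has rank 20, and its Smith normal form has invariant factors (1,1,1,1,1,1,1,1,1,1,1,1,1,1,1,1,1,1,1,2).

From H_k ≅ ker(∂_k) / im(∂_{k+1}) we obtain:

  H_0: rank C_0 − rank ∂_1 = 10 − 9 = 1, and the invariant factors of ∂_1 are all 1, so H_0 = Z.
  H_1: rank ker ∂_1 − rank ∂_2 = (30 − 9) − 20 = 1, and ∂_2 has invariant factor 2 > 1, so H_1 = Z × Z/2.
  H_2: rank ker ∂_2 − rank ∂_3 = (20 − 20) − 0 = 0, and there is no ∂_3, so H_2 = 0.

As a check, the Euler characteristic is 10 − 30 + 20 = 0, which agrees with 1 − 1 + 0 = 0.
(K is a triangulation of the Klein bottle.)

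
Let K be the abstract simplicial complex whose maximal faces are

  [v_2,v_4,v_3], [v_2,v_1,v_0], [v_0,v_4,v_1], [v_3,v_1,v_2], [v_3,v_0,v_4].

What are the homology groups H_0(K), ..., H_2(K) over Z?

Fix the vertex order v_0 < v_1 < v_2 < v_3 < v_4 and write every simplex with vertices in increasing order. Then dim K = 2 and the simplices of K are:

  0-simplices (5): [v_0], [v_1], [v_2], [v_3], [v_4]
  1-simplices (10): [v_0,v_1], [v_0,v_2], [v_0,v_3], [v_0,v_4], [v_1,v_2], [v_1,v_3], [v_1,v_4], [v_2,v_3], [v_2,v_4], [v_3,v_4]
  2-simplices (5): [v_0,v_1,v_2], [v_0,v_1,v_4], [v_0,v_3,v_4], [v_1,v_2,v_3], [v_2,v_3,v_4]

so the chain groups are C_0 ≅ Z^5, C_1 ≅ Z^10, C_2 ≅ Z^5.

The boundary map ∂_1: C_1 → C_0 sends each edge [p,q] (with p < q) to q − p.
The resulting 5×10 matrix has rank 4, and its Smith normal form has invariant factors (1,1,1,1).

The boundary map ∂_2: C_2 → C_1 acts by ∂[p,q,r] = [q,r] − [p,r] + [p,q]. For instance
  ∂[v_0,v_1,v_4] = [v_1,v_4] − [v_0,v_4] + [v_0,v_1],
  ∂[v_0,v_3,v_4] = [v_3,v_4] − [v_0,v_4] + [v_0,v_3].
The resulting 10×5 matrix has rank 5, and its Smith normal form has invariant factors (1,1,1,1,1).

Computing H_k = (kernel of ∂_k) / (image of ∂_{k+1}):

  H_0: rank C_0 − rank ∂_1 = 5 − 4 = 1, and the invariant factors of ∂_1 are all 1, so H_0 ≅ Z.
  H_1: rank ker ∂_1 − rank ∂_2 = (10 − 4) − 5 = 1, and the invariant factors of ∂_2 are all 1, so H_1 ≅ Z.
  H_2: rank ker ∂_2 − rank ∂_3 = (5 − 5) − 0 = 0, and there is no ∂_3, so H_2 ≅ 0.

As a check, the Euler characteristic is 5 − 10 + 5 = 0, which agrees with 1 − 1 + 0 = 0.

H_0 ≅ Z,  H_1 ≅ Z,  H_2 = 0.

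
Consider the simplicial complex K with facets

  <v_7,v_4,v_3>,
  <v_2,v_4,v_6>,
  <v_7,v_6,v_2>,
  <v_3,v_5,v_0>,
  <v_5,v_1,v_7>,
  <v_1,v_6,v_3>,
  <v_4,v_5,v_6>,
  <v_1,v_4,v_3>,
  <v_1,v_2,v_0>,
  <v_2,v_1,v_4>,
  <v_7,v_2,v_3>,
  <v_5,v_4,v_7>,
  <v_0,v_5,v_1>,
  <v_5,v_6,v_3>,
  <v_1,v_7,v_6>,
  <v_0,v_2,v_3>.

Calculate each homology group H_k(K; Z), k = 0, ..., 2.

Order the vertices as v_0 < v_1 < v_2 < v_3 < v_4 < v_5 < v_6 < v_7. Listing each simplex with vertices in this order, K has dimension 2 with simplices:

  0-simplices (8): [v_0], [v_1], [v_2], [v_3], [v_4], [v_5], [v_6], [v_7]
  1-simplices (24): (24 of them)
  2-simplices (16): (16 of them)

so the chain groups are C_0 ≅ Z^8, C_1 ≅ Z^24, C_2 ≅ Z^16.

The boundary map ∂_1: C_1 → C_0 sends each edge [p,q] (with p < q) to q − p.
The resulting 8×24 matrix has rank 7, and its Smith normal form has invariant factors (1,1,1,1,1,1,1).

The boundary map ∂_2: C_2 → C_1 acts by ∂[p,q,r] = [q,r] − [p,r] + [p,q]. For instance
  ∂[v_0,v_1,v_5] = [v_1,v_5] − [v_0,v_5] + [v_0,v_1],
  ∂[v_4,v_5,v_7] = [v_5,v_7] − [v_4,v_7] + [v_4,v_5].
This gives a 24×16 integer matrix of rank 15; reducing to Smith normal form yields diagonal entries (1,1,1,1,1,1,1,1,1,1,1,1,1,1,1).

Computing H_k = (kernel of ∂_k) / (image of ∂_{k+1}):

  H_0: rank C_0 − rank ∂_1 = 8 − 7 = 1, and the invariant factors of ∂_1 are all 1, so H_0 ≅ Z.
  H_1: rank ker ∂_1 − rank ∂_2 = (24 − 7) − 15 = 2, and the invariant factors of ∂_2 are all 1, so H_1 ≅ Z^2.
  H_2: rank ker ∂_2 − rank ∂_3 = (16 − 15) − 0 = 1, and there is no ∂_3, so H_2 ≅ Z.

As a check, the Euler characteristic is 8 − 24 + 16 = 0, which agrees with 1 − 2 + 1 = 0.

H_0 ≅ Z,  H_1 ≅ Z^2,  H_2 ≅ Z.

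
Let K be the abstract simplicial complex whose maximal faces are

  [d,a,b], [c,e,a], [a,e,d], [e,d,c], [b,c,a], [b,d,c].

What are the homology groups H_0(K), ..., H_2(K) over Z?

We work with the vertex ordering a < b < c < d < e. The simplices of K, each written with vertices in increasing order, are:

  0-simplices (5): a, b, c, d, e
  1-simplices (9): ab, ac, ad, ae, bc, bd, cd, ce, de
  2-simplices (6): abc, abd, ace, ade, bcd, cde

so the chain groups are C_0 ≅ Z^5, C_1 ≅ Z^9, C_2 ≅ Z^6.

The boundary map ∂_1: C_1 → C_0 is given by ∂[p,q] = [q] − [p].
As a 5×9 matrix over Z this has rank 4, with invariant factors (1,1,1,1).

∂_2: C_2 → C_1 acts by ∂[p,q,r] = [q,r] − [p,r] + [p,q]. For instance
  ∂abc = bc − ac + ab,
  ∂bcd = cd − bd + bc.
This gives a 9×6 integer matrix of rank 5; reducing to Smith normal form yields diagonal entries (1,1,1,1,1).

From H_k ≅ ker(∂_k) / im(∂_{k+1}) we obtain:

  H_0: rank C_0 − rank ∂_1 = 5 − 4 = 1, and the invariant factors of ∂_1 are all 1, so H_0 ≅ Z.
  H_1: rank ker ∂_1 − rank ∂_2 = (9 − 4) − 5 = 0, and the invariant factors of ∂_2 are all 1, so H_1 ≅ 0.
  H_2: rank ker ∂_2 − rank ∂_3 = (6 − 5) − 0 = 1, and there is no ∂_3, so H_2 ≅ Z.

As a check, the Euler characteristic is 5 − 9 + 6 = 2, which agrees with 1 − 0 + 1 = 2.

H_0 = Z,  H_1 = 0,  H_2 = Z.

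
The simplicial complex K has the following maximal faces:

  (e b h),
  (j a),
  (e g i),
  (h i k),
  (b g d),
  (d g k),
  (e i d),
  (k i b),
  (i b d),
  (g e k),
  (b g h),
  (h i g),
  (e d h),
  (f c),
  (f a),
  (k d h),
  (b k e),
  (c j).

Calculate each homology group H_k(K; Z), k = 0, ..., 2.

Order the vertices as a < b < c < d < e < f < g < h < i < j < k. Listing each simplex with vertices in this order, K has dimension 2 with simplices:

  0-simplices (11): a, b, c, d, e, f, g, h, i, j, k
  1-simplices (25): af, aj, bd, be, bg, bh, bi, bk, cf, cj, de, dg, dh, di, dk, eg, eh, ei, ek, gh, gi, gk, hi, hk, ik
  2-simplices (14): bdg, bdi, beh, bek, bgh, bik, deh, dei, dgk, dhk, egi, egk, ghi, hik

Hence C_0 ≅ Z^11, C_1 ≅ Z^25, C_2 ≅ Z^14.

The boundary map ∂_1: C_1 → C_0 maps an edge to its endpoints' difference, ∂[p,q] = q − p. For instance
  ∂be = e − b.
This gives a 11×25 integer matrix of rank 9; reducing to Smith normal form yields diagonal entries (1,1,1,1,1,1,1,1,1).

∂_2: C_2 → C_1 acts by ∂[p,q,r] = [q,r] − [p,r] + [p,q]. For instance
  ∂dhk = hk − dk + dh,
  ∂bdg = dg − bg + bd.
This gives a 25×14 integer matrix of rank 13; reducing to Smith normal form yields diagonal entries (1,1,1,1,1,1,1,1,1,1,1,1,1).

Now H_k = ker ∂_k / im ∂_{k+1}, so:

  H_0: rank C_0 − rank ∂_1 = 11 − 9 = 2, and the invariant factors of ∂_1 are all 1, so H_0 = Z^2.
  H_1: rank ker ∂_1 − rank ∂_2 = (25 − 9) − 13 = 3, and the invariant factors of ∂_2 are all 1, so H_1 = Z^3.
  H_2: rank ker ∂_2 − rank ∂_3 = (14 − 13) − 0 = 1, and there is no ∂_3, so H_2 = Z.

As a check, the Euler characteristic is 11 − 25 + 14 = 0, which agrees with 2 − 3 + 1 = 0.

H_0 = Z^2,  H_1 = Z^3,  H_2 = Z.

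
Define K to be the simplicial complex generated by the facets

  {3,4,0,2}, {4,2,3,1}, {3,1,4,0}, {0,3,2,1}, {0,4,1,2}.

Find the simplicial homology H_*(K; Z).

Take the total order 0 < 1 < 2 < 3 < 4 on the vertex set. Then K (dimension 3) consists of the simplices:

  0-simplices (5): [0], [1], [2], [3], [4]
  1-simplices (10): [0,1], [0,2], [0,3], [0,4], [1,2], [1,3], [1,4], [2,3], [2,4], [3,4]
  2-simplices (10): [0,1,2], [0,1,3], [0,1,4], [0,2,3], [0,2,4], [0,3,4], [1,2,3], [1,2,4], [1,3,4], [2,3,4]
  3-simplices (5): [0,1,2,3], [0,1,2,4], [0,1,3,4], [0,2,3,4], [1,2,3,4]

giving chain groups C_0 ≅ Z^5, C_1 ≅ Z^10, C_2 ≅ Z^10, C_3 ≅ Z^5.

Boundary ∂_1: C_1 → C_0 maps an edge to its endpoints' difference, ∂[p,q] = q − p. For instance
  ∂[1,2] = [2] − [1].
The resulting 5×10 matrix has rank 4, and its Smith normal form has invariant factors (1,1,1,1).

The boundary map ∂_2: C_2 → C_1 maps a triangle to the signed sum of its edges. For instance
  ∂[1,2,3] = [2,3] − [1,3] + [1,2],
  ∂[0,2,4] = [2,4] − [0,4] + [0,2].
As a 10×10 matrix over Z this has rank 6, with invariant factors (1,1,1,1,1,1).

Boundary ∂_3: C_3 → C_2 sends each 3-simplex σ to the alternating sum Σ_i (−1)^i (σ with its i-th vertex removed). For instance
  ∂[0,1,2,4] = [1,2,4] − [0,2,4] + [0,1,4] − [0,1,2],
  ∂[0,1,3,4] = [1,3,4] − [0,3,4] + [0,1,4] − [0,1,3].
The resulting 10×5 matrix has rank 4, and its Smith normal form has invariant factors (1,1,1,1).

Computing H_k = (kernel of ∂_k) / (image of ∂_{k+1}):

  H_0: rank C_0 − rank ∂_1 = 5 − 4 = 1, and the invariant factors of ∂_1 are all 1, so H_0 = Z.
  H_1: rank ker ∂_1 − rank ∂_2 = (10 − 4) − 6 = 0, and the invariant factors of ∂_2 are all 1, so H_1 = 0.
  H_2: rank ker ∂_2 − rank ∂_3 = (10 − 6) − 4 = 0, and the invariant factors of ∂_3 are all 1, so H_2 = 0.
  H_3: rank ker ∂_3 − rank ∂_4 = (5 − 4) − 0 = 1, and there is no ∂_4, so H_3 = Z.

As a check, the Euler characteristic is 5 − 10 + 10 − 5 = 0, which agrees with 1 − 0 + 0 − 1 = 0.

H_0 ≅ Z,  H_1 = 0,  H_2 = 0,  H_3 ≅ Z.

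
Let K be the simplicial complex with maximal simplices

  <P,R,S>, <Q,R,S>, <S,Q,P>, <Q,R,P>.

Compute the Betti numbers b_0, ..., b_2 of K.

We work with the vertex ordering P < Q < R < S. The simplices of K, each written with vertices in increasing order, are:

  0-simplices (4): P, Q, R, S
  1-simplices (6): PQ, PR, PS, QR, QS, RS
  2-simplices (4): PQR, PQS, PRS, QRS

Hence C_0 ≅ Z^4, C_1 ≅ Z^6, C_2 ≅ Z^4.

Boundary ∂_1: C_1 → C_0 sends each edge [p,q] (with p < q) to q − p.
The 4×6 boundary matrix has rank 3 and Smith normal form diag(1,1,1).

∂_2: C_2 → C_1 maps a triangle to the signed sum of its edges. For instance
  ∂PQS = QS − PS + PQ,
  ∂PQR = QR − PR + PQ.
As a 6×4 matrix over Z this has rank 3, with invariant factors (1,1,1).

Now H_k = ker ∂_k / im ∂_{k+1}, so:

  H_0: rank C_0 − rank ∂_1 = 4 − 3 = 1, and the invariant factors of ∂_1 are all 1, so H_0 = Z.
  H_1: rank ker ∂_1 − rank ∂_2 = (6 − 3) − 3 = 0, and the invariant factors of ∂_2 are all 1, so H_1 = 0.
  H_2: rank ker ∂_2 − rank ∂_3 = (4 − 3) − 0 = 1, and there is no ∂_3, so H_2 = Z.

Hence the Betti numbers are b_0 = 1, b_1 = 0, b_2 = 1.

b_0 = 1, b_1 = 0, b_2 = 1.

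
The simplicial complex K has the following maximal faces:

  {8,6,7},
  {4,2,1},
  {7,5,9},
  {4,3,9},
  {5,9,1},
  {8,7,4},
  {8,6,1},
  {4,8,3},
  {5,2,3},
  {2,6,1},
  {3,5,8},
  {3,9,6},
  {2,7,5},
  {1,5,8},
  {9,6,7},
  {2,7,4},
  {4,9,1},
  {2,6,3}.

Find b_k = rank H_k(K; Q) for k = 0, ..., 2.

b_0 = 1, b_1 = 2, b_2 = 1.

We work with the vertex ordering 1 < 2 < 3 < 4 < 5 < 6 < 7 < 8 < 9. The simplices of K, each written with vertices in increasing order, are:

  0-simplices (9): [1], [2], [3], [4], [5], [6], [7], [8], [9]
  1-simplices (27): (27 of them)
  2-simplices (18): [1,2,4], [1,2,6], [1,4,9], [1,5,8], [1,5,9], [1,6,8], [2,3,5], [2,3,6], [2,4,7], [2,5,7], [3,4,8], [3,4,9], [3,5,8], [3,6,9], [4,7,8], [5,7,9], [6,7,8], [6,7,9]

Hence C_0 ≅ Z^9, C_1 ≅ Z^27, C_2 ≅ Z^18.

∂_1: C_1 → C_0 maps an edge to its endpoints' difference, ∂[p,q] = q − p. For instance
  ∂[2,7] = [7] − [2].
The 9×27 boundary matrix has rank 8 and Smith normal form diag(1,1,1,1,1,1,1,1).

The boundary map ∂_2: C_2 → C_1 acts by ∂[p,q,r] = [q,r] − [p,r] + [p,q]. For instance
  ∂[2,3,6] = [3,6] − [2,6] + [2,3],
  ∂[2,3,5] = [3,5] − [2,5] + [2,3].
The resulting 27×18 matrix has rank 17, and its Smith normal form has invariant factors (1,1,1,1,1,1,1,1,1,1,1,1,1,1,1,1,1).

Reading off H_k = ker ∂_k / im ∂_{k+1}:

  H_0: rank C_0 − rank ∂_1 = 9 − 8 = 1, and the invariant factors of ∂_1 are all 1, so H_0 = Z.
  H_1: rank ker ∂_1 − rank ∂_2 = (27 − 8) − 17 = 2, and the invariant factors of ∂_2 are all 1, so H_1 = Z^2.
  H_2: rank ker ∂_2 − rank ∂_3 = (18 − 17) − 0 = 1, and there is no ∂_3, so H_2 = Z.

Hence the Betti numbers are b_0 = 1, b_1 = 2, b_2 = 1.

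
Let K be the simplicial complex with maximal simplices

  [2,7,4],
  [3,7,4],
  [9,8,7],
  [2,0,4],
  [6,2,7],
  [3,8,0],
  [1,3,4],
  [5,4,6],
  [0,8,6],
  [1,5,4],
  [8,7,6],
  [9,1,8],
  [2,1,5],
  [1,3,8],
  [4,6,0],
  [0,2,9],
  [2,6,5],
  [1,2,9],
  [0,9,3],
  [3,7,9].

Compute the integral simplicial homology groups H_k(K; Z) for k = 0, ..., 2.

H_0 = Z,  H_1 = Z ⊕ Z/2Z,  H_2 = 0.

K has 10 vertices, 30 edges, 20 triangles.
rank ∂_0 = 0, rank ∂_1 = 9 ⇒ b_0 = 10 − 0 − 9 = 1; all invariant factors of ∂_1 are 1 so no torsion. So H_0 ≅ Z.
rank ∂_1 = 9, rank ∂_2 = 20 ⇒ b_1 = 30 − 9 − 20 = 1; ∂_2 has invariant factor(s) [2] giving torsion. So H_1 ≅ Z ⊕ Z/2Z.
rank ∂_2 = 20, rank ∂_3 = 0 ⇒ b_2 = 20 − 20 − 0 = 0. So H_2 ≅ 0.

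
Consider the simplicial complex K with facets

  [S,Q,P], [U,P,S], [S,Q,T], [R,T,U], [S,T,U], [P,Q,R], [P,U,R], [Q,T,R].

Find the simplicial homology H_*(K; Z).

Take the total order P < Q < R < S < T < U on the vertex set. Then K (dimension 2) consists of the simplices:

  0-simplices (6): P, Q, R, S, T, U
  1-simplices (12): PQ, PR, PS, PU, QR, QS, QT, RT, RU, ST, SU, TU
  2-simplices (8): PQR, PQS, PRU, PSU, QRT, QST, RTU, STU

Hence C_0 ≅ Z^6, C_1 ≅ Z^12, C_2 ≅ Z^8.

∂_1: C_1 → C_0 sends each edge [p,q] (with p < q) to q − p. For instance
  ∂QR = R − Q.
This gives a 6×12 integer matrix of rank 5; reducing to Smith normal form yields diagonal entries (1,1,1,1,1).

Boundary ∂_2: C_2 → C_1 sends each 2-simplex [p,q,r] to [q,r] − [p,r] + [p,q]. For instance
  ∂QST = ST − QT + QS,
  ∂PQS = QS − PS + PQ.
The 12×8 boundary matrix has rank 7 and Smith normal form diag(1,1,1,1,1,1,1).

Computing H_k = (kernel of ∂_k) / (image of ∂_{k+1}):

  H_0: rank C_0 − rank ∂_1 = 6 − 5 = 1, and the invariant factors of ∂_1 are all 1, so H_0 = Z.
  H_1: rank ker ∂_1 − rank ∂_2 = (12 − 5) − 7 = 0, and the invariant factors of ∂_2 are all 1, so H_1 = 0.
  H_2: rank ker ∂_2 − rank ∂_3 = (8 − 7) − 0 = 1, and there is no ∂_3, so H_2 = Z.

H_0 ≅ Z,  H_1 = 0,  H_2 ≅ Z.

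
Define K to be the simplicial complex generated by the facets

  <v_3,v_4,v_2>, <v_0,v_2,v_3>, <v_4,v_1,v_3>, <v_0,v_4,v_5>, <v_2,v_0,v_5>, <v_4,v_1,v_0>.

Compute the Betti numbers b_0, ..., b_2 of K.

Order the vertices as v_0 < v_1 < v_2 < v_3 < v_4 < v_5. Listing each simplex with vertices in this order, K has dimension 2 with simplices:

  0-simplices (6): [v_0], [v_1], [v_2], [v_3], [v_4], [v_5]
  1-simplices (12): [v_0,v_1], [v_0,v_2], [v_0,v_3], [v_0,v_4], [v_0,v_5], [v_1,v_3], [v_1,v_4], [v_2,v_3], [v_2,v_4], [v_2,v_5], [v_3,v_4], [v_4,v_5]
  2-simplices (6): [v_0,v_1,v_4], [v_0,v_2,v_3], [v_0,v_2,v_5], [v_0,v_4,v_5], [v_1,v_3,v_4], [v_2,v_3,v_4]

so the chain groups are C_0 ≅ Z^6, C_1 ≅ Z^12, C_2 ≅ Z^6.

Boundary ∂_1: C_1 → C_0 sends each edge [p,q] (with p < q) to q − p. For instance
  ∂[v_0,v_3] = [v_3] − [v_0].
The 6×12 boundary matrix has rank 5 and Smith normal form diag(1,1,1,1,1).

∂_2: C_2 → C_1 sends each 2-simplex [p,q,r] to [q,r] − [p,r] + [p,q]. For instance
  ∂[v_1,v_3,v_4] = [v_3,v_4] − [v_1,v_4] + [v_1,v_3],
  ∂[v_0,v_4,v_5] = [v_4,v_5] − [v_0,v_5] + [v_0,v_4].
The 12×6 boundary matrix has rank 6 and Smith normal form diag(1,1,1,1,1,1).

From H_k ≅ ker(∂_k) / im(∂_{k+1}) we obtain:

  H_0: rank C_0 − rank ∂_1 = 6 − 5 = 1, and the invariant factors of ∂_1 are all 1, so H_0 ≅ Z.
  H_1: rank ker ∂_1 − rank ∂_2 = (12 − 5) − 6 = 1, and the invariant factors of ∂_2 are all 1, so H_1 ≅ Z.
  H_2: rank ker ∂_2 − rank ∂_3 = (6 − 6) − 0 = 0, and there is no ∂_3, so H_2 ≅ 0.

As a check, the Euler characteristic is 6 − 12 + 6 = 0, which agrees with 1 − 1 + 0 = 0.
(K is a triangulation of the cylinder S^1 x I.)

Hence the Betti numbers are b_0 = 1, b_1 = 1, b_2 = 0.

b_0 = 1, b_1 = 1, b_2 = 0.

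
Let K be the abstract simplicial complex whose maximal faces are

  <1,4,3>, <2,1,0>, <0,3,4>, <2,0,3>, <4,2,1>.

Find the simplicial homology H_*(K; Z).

K has 5 vertices, 10 edges, 5 triangles.
rank ∂_0 = 0, rank ∂_1 = 4 ⇒ b_0 = 5 − 0 − 4 = 1; all invariant factors of ∂_1 are 1 so no torsion. So H_0 = Z.
rank ∂_1 = 4, rank ∂_2 = 5 ⇒ b_1 = 10 − 4 − 5 = 1; all invariant factors of ∂_2 are 1 so no torsion. So H_1 = Z.
rank ∂_2 = 5, rank ∂_3 = 0 ⇒ b_2 = 5 − 5 − 0 = 0. So H_2 = 0.

H_0 ≅ Z,  H_1 ≅ Z,  H_2 = 0.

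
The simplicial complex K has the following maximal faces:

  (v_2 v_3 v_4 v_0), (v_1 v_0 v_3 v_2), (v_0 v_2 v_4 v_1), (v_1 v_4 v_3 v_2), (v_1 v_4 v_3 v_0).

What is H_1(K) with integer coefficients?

H_1 ≅ 0.

Fix the vertex order v_0 < v_1 < v_2 < v_3 < v_4 and write every simplex with vertices in increasing order. Then dim K = 3 and the simplices of K are:

  0-simplices (5): [v_0], [v_1], [v_2], [v_3], [v_4]
  1-simplices (10): [v_0,v_1], [v_0,v_2], [v_0,v_3], [v_0,v_4], [v_1,v_2], [v_1,v_3], [v_1,v_4], [v_2,v_3], [v_2,v_4], [v_3,v_4]
  2-simplices (10): [v_0,v_1,v_2], [v_0,v_1,v_3], [v_0,v_1,v_4], [v_0,v_2,v_3], [v_0,v_2,v_4], [v_0,v_3,v_4], [v_1,v_2,v_3], [v_1,v_2,v_4], [v_1,v_3,v_4], [v_2,v_3,v_4]
  3-simplices (5): [v_0,v_1,v_2,v_3], [v_0,v_1,v_2,v_4], [v_0,v_1,v_3,v_4], [v_0,v_2,v_3,v_4], [v_1,v_2,v_3,v_4]

so the chain groups are C_0 ≅ Z^5, C_1 ≅ Z^10, C_2 ≅ Z^10, C_3 ≅ Z^5.

∂_1: C_1 → C_0 is given by ∂[p,q] = [q] − [p].
The 5×10 boundary matrix has rank 4 and Smith normal form diag(1,1,1,1).

∂_2: C_2 → C_1 maps a triangle to the signed sum of its edges. For instance
  ∂[v_0,v_2,v_3] = [v_2,v_3] − [v_0,v_3] + [v_0,v_2],
  ∂[v_0,v_1,v_3] = [v_1,v_3] − [v_0,v_3] + [v_0,v_1].
The resulting 10×10 matrix has rank 6, and its Smith normal form has invariant factors (1,1,1,1,1,1).

∂_3: C_3 → C_2 sends each 3-simplex σ to the alternating sum Σ_i (−1)^i (σ with its i-th vertex removed). For instance
  ∂[v_0,v_1,v_3,v_4] = [v_1,v_3,v_4] − [v_0,v_3,v_4] + [v_0,v_1,v_4] − [v_0,v_1,v_3],
  ∂[v_1,v_2,v_3,v_4] = [v_2,v_3,v_4] − [v_1,v_3,v_4] + [v_1,v_2,v_4] − [v_1,v_2,v_3].
The resulting 10×5 matrix has rank 4, and its Smith normal form has invariant factors (1,1,1,1).

Reading off H_k = ker ∂_k / im ∂_{k+1}:

  H_1: rank ker ∂_1 − rank ∂_2 = (10 − 4) − 6 = 0, and the invariant factors of ∂_2 are all 1, so H_1 = 0.

(K is a triangulation of the 3-sphere S^3.)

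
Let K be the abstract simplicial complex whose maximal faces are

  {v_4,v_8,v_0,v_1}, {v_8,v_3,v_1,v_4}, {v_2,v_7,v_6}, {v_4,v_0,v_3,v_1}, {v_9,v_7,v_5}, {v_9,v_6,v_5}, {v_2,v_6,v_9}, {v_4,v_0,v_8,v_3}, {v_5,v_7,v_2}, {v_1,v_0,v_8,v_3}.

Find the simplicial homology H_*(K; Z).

H_0 ≅ Z^2,  H_1 ≅ Z,  H_2 = 0,  H_3 ≅ Z.

We work with the vertex ordering v_0 < v_1 < v_2 < v_3 < v_4 < v_5 < v_6 < v_7 < v_8 < v_9. The simplices of K, each written with vertices in increasing order, are:

  0-simplices (10): [v_0], [v_1], [v_2], [v_3], [v_4], [v_5], [v_6], [v_7], [v_8], [v_9]
  1-simplices (20): (20 of them)
  2-simplices (15): (15 of them)
  3-simplices (5): [v_0,v_1,v_3,v_4], [v_0,v_1,v_3,v_8], [v_0,v_1,v_4,v_8], [v_0,v_3,v_4,v_8], [v_1,v_3,v_4,v_8]

giving chain groups C_0 ≅ Z^10, C_1 ≅ Z^20, C_2 ≅ Z^15, C_3 ≅ Z^5.

The boundary map ∂_1: C_1 → C_0 sends each edge [p,q] (with p < q) to q − p. For instance
  ∂[v_2,v_7] = [v_7] − [v_2].
The 10×20 boundary matrix has rank 8 and Smith normal form diag(1,1,1,1,1,1,1,1).

The boundary map ∂_2: C_2 → C_1 sends each 2-simplex [p,q,r] to [q,r] − [p,r] + [p,q]. For instance
  ∂[v_1,v_4,v_8] = [v_4,v_8] − [v_1,v_8] + [v_1,v_4],
  ∂[v_2,v_6,v_7] = [v_6,v_7] − [v_2,v_7] + [v_2,v_6].
The resulting 20×15 matrix has rank 11, and its Smith normal form has invariant factors (1,1,1,1,1,1,1,1,1,1,1).

Boundary ∂_3: C_3 → C_2 sends each 3-simplex σ to the alternating sum Σ_i (−1)^i (σ with its i-th vertex removed). For instance
  ∂[v_0,v_1,v_3,v_4] = [v_1,v_3,v_4] − [v_0,v_3,v_4] + [v_0,v_1,v_4] − [v_0,v_1,v_3],
  ∂[v_0,v_1,v_3,v_8] = [v_1,v_3,v_8] − [v_0,v_3,v_8] + [v_0,v_1,v_8] − [v_0,v_1,v_3].
The resulting 15×5 matrix has rank 4, and its Smith normal form has invariant factors (1,1,1,1).

Now H_k = ker ∂_k / im ∂_{k+1}, so:

  H_0: rank C_0 − rank ∂_1 = 10 − 8 = 2, and the invariant factors of ∂_1 are all 1, so H_0 ≅ Z^2.
  H_1: rank ker ∂_1 − rank ∂_2 = (20 − 8) − 11 = 1, and the invariant factors of ∂_2 are all 1, so H_1 ≅ Z.
  H_2: rank ker ∂_2 − rank ∂_3 = (15 − 11) − 4 = 0, and the invariant factors of ∂_3 are all 1, so H_2 ≅ 0.
  H_3: rank ker ∂_3 − rank ∂_4 = (5 − 4) − 0 = 1, and there is no ∂_4, so H_3 ≅ Z.

As a check, the Euler characteristic is 10 − 20 + 15 − 5 = 0, which agrees with 2 − 1 + 0 − 1 = 0.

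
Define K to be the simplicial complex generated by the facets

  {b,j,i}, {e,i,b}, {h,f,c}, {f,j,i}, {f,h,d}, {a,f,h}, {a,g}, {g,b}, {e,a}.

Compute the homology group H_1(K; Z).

H_1 ≅ Z^2.

Order the vertices as a < b < c < d < e < f < g < h < i < j. Listing each simplex with vertices in this order, K has dimension 2 with simplices:

  0-simplices (10): a, b, c, d, e, f, g, h, i, j
  1-simplices (17): ae, af, ag, ah, be, bg, bi, bj, cf, ch, df, dh, ei, fh, fi, fj, ij
  2-simplices (6): afh, bei, bij, cfh, dfh, fij

so the chain groups are C_0 ≅ Z^10, C_1 ≅ Z^17, C_2 ≅ Z^6.

Boundary ∂_1: C_1 → C_0 is given by ∂[p,q] = [q] − [p].
The 10×17 boundary matrix has rank 9 and Smith normal form diag(1,1,1,1,1,1,1,1,1).

The boundary map ∂_2: C_2 → C_1 acts by ∂[p,q,r] = [q,r] − [p,r] + [p,q]. For instance
  ∂afh = fh − ah + af,
  ∂bei = ei − bi + be.
As a 17×6 matrix over Z this has rank 6, with invariant factors (1,1,1,1,1,1).

Reading off H_k = ker ∂_k / im ∂_{k+1}:

  H_1: rank ker ∂_1 − rank ∂_2 = (17 − 9) − 6 = 2, and the invariant factors of ∂_2 are all 1, so H_1 = Z^2.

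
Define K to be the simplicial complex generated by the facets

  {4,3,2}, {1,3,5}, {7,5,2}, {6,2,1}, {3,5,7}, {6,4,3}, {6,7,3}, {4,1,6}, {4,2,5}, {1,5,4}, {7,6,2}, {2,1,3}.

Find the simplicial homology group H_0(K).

H_0 = Z.

We work with the vertex ordering 1 < 2 < 3 < 4 < 5 < 6 < 7. The simplices of K, each written with vertices in increasing order, are:

  0-simplices (7): [1], [2], [3], [4], [5], [6], [7]
  1-simplices (18): [1,2], [1,3], [1,4], [1,5], [1,6], [2,3], [2,4], [2,5], [2,6], [2,7], [3,4], [3,5], [3,6], [3,7], [4,5], [4,6], [5,7], [6,7]
  2-simplices (12): [1,2,3], [1,2,6], [1,3,5], [1,4,5], [1,4,6], [2,3,4], [2,4,5], [2,5,7], [2,6,7], [3,4,6], [3,5,7], [3,6,7]

so the chain groups are C_0 ≅ Z^7, C_1 ≅ Z^18, C_2 ≅ Z^12.

The boundary map ∂_1: C_1 → C_0 is given by ∂[p,q] = [q] − [p]. For instance
  ∂[1,3] = [3] − [1].
As a 7×18 matrix over Z this has rank 6, with invariant factors (1,1,1,1,1,1).

The boundary map ∂_2: C_2 → C_1 sends each 2-simplex [p,q,r] to [q,r] − [p,r] + [p,q]. For instance
  ∂[1,2,6] = [2,6] − [1,6] + [1,2],
  ∂[1,3,5] = [3,5] − [1,5] + [1,3].
The resulting 18×12 matrix has rank 12, and its Smith normal form has invariant factors (1,1,1,1,1,1,1,1,1,1,1,2).

Reading off H_k = ker ∂_k / im ∂_{k+1}:

  H_0: rank C_0 − rank ∂_1 = 7 − 6 = 1, and the invariant factors of ∂_1 are all 1, so H_0 ≅ Z.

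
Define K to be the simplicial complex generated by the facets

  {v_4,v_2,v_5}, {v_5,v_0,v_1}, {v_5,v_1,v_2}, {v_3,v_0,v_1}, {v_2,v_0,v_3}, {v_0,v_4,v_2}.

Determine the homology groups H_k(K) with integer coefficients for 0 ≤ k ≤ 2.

H_0 = Z,  H_1 = Z,  H_2 = 0.

Order the vertices as v_0 < v_1 < v_2 < v_3 < v_4 < v_5. Listing each simplex with vertices in this order, K has dimension 2 with simplices:

  0-simplices (6): [v_0], [v_1], [v_2], [v_3], [v_4], [v_5]
  1-simplices (12): [v_0,v_1], [v_0,v_2], [v_0,v_3], [v_0,v_4], [v_0,v_5], [v_1,v_2], [v_1,v_3], [v_1,v_5], [v_2,v_3], [v_2,v_4], [v_2,v_5], [v_4,v_5]
  2-simplices (6): [v_0,v_1,v_3], [v_0,v_1,v_5], [v_0,v_2,v_3], [v_0,v_2,v_4], [v_1,v_2,v_5], [v_2,v_4,v_5]

so the chain groups are C_0 ≅ Z^6, C_1 ≅ Z^12, C_2 ≅ Z^6.

Boundary ∂_1: C_1 → C_0 is given by ∂[p,q] = [q] − [p]. For instance
  ∂[v_2,v_5] = [v_5] − [v_2].
The 6×12 boundary matrix has rank 5 and Smith normal form diag(1,1,1,1,1).

The boundary map ∂_2: C_2 → C_1 sends each 2-simplex [p,q,r] to [q,r] − [p,r] + [p,q]. For instance
  ∂[v_0,v_1,v_5] = [v_1,v_5] − [v_0,v_5] + [v_0,v_1],
  ∂[v_0,v_1,v_3] = [v_1,v_3] − [v_0,v_3] + [v_0,v_1].
As a 12×6 matrix over Z this has rank 6, with invariant factors (1,1,1,1,1,1).

Now H_k = ker ∂_k / im ∂_{k+1}, so:

  H_0: rank C_0 − rank ∂_1 = 6 − 5 = 1, and the invariant factors of ∂_1 are all 1, so H_0 = Z.
  H_1: rank ker ∂_1 − rank ∂_2 = (12 − 5) − 6 = 1, and the invariant factors of ∂_2 are all 1, so H_1 = Z.
  H_2: rank ker ∂_2 − rank ∂_3 = (6 − 6) − 0 = 0, and there is no ∂_3, so H_2 = 0.

(K is a triangulation of the cylinder S^1 x I.)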